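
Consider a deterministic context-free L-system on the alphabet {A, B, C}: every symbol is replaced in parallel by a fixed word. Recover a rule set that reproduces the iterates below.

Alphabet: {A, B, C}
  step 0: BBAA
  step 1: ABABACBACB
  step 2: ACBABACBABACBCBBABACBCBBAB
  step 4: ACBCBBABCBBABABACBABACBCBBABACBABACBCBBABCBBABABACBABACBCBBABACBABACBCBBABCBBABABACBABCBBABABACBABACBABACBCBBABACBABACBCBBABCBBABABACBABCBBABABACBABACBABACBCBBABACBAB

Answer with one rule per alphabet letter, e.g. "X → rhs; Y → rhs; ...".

A->ACB, B->AB, C->CBB

  step 1 ⇒ step 2: ABABACBACB ⇒ ACB·AB·ACB·AB·ACB·CBB·AB·ACB·CBB·AB
    A ↦ ACB
    B ↦ AB
    C ↦ CBB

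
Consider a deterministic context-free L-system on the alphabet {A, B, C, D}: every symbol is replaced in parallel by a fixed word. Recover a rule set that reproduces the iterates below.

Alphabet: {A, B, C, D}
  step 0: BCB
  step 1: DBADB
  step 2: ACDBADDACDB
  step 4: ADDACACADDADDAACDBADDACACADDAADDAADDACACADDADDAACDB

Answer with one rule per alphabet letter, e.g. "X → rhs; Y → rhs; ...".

A->ADD, B->DB, C->A, D->AC

  step 1 ⇒ step 2: DBADB ⇒ AC·DB·ADD·AC·DB
    A ↦ ADD
    B ↦ DB
    D ↦ AC
  step 0 ⇒ step 1: BCB ⇒ DB·A·DB
    C ↦ A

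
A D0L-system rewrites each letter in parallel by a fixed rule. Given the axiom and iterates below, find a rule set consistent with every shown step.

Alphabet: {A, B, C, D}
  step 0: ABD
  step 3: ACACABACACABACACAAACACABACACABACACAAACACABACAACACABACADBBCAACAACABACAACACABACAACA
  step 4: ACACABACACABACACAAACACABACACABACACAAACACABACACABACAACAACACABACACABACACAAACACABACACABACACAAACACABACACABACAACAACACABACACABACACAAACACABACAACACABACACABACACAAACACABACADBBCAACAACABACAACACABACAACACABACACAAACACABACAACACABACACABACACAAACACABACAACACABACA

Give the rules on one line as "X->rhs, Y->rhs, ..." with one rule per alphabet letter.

A->ACA, B->CAA, C->CAB, D->DBB

  step 3 ⇒ step 4: ACACABACACABACACAAACACABACACABACACAAACACABACAACACABACADBBCAACAACABACAACACABACAACA ⇒ ACA·CAB·ACA·CAB·ACA·CAA·ACA·CAB·ACA·CAB·ACA·CAA·ACA·CAB·ACA·CAB·ACA·ACA·ACA·CAB·ACA·CAB·ACA·CAA·ACA·CAB·ACA·CAB·ACA·CAA·ACA·CAB·ACA·CAB·ACA·ACA·ACA·CAB·ACA·CAB·ACA·CAA·ACA·CAB·ACA·ACA·CAB·ACA·CAB·ACA·CAA·ACA·CAB·ACA·DBB·CAA·CAA·CAB·ACA·ACA·CAB·ACA·ACA·CAB·ACA·CAA·ACA·CAB·ACA·ACA·CAB·ACA·CAB·ACA·CAA·ACA·CAB·ACA·ACA·CAB·ACA
    A ↦ ACA
    B ↦ CAA
    C ↦ CAB
    D ↦ DBB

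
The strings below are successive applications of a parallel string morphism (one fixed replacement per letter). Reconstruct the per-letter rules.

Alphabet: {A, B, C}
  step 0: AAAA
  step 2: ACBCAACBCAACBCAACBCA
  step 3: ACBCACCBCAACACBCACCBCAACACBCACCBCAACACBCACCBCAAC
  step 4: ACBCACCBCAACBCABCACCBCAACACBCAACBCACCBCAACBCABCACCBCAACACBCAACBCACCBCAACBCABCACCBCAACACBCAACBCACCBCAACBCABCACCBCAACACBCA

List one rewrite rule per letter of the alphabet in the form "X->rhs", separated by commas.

A->AC, B->CC, C->BCA

  step 3 ⇒ step 4: ACBCACCBCAACACBCACCBCAACACBCACCBCAACACBCACCBCAAC ⇒ AC·BCA·CC·BCA·AC·BCA·BCA·CC·BCA·AC·AC·BCA·AC·BCA·CC·BCA·AC·BCA·BCA·CC·BCA·AC·AC·BCA·AC·BCA·CC·BCA·AC·BCA·BCA·CC·BCA·AC·AC·BCA·AC·BCA·CC·BCA·AC·BCA·BCA·CC·BCA·AC·AC·BCA
    A ↦ AC
    B ↦ CC
    C ↦ BCA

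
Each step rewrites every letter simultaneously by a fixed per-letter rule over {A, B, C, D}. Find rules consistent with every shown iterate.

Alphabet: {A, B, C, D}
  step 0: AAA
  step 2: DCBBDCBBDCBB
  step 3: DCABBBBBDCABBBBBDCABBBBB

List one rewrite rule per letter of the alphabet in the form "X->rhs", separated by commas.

A->DB, B->BB, C->AB, D->DC

  step 2 ⇒ step 3: DCBBDCBBDCBB ⇒ DC·AB·BB·BB·DC·AB·BB·BB·DC·AB·BB·BB
    B ↦ BB
    C ↦ AB
    D ↦ DC
    A ↦ DB  (constrained at step 0)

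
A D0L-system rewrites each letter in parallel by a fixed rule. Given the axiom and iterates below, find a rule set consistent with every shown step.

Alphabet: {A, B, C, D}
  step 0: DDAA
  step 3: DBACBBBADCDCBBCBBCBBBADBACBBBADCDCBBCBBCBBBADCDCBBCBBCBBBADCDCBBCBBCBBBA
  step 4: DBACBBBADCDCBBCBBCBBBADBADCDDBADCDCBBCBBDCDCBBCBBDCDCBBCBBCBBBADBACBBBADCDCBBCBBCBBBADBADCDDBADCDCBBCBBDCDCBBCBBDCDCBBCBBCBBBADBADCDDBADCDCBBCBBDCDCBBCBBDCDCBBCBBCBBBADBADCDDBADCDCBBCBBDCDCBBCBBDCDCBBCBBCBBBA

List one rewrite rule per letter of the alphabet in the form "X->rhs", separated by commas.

A->BA, B->CBB, C->DCD, D->DBA

  step 3 ⇒ step 4: DBACBBBADCDCBBCBBCBBBADBACBBBADCDCBBCBBCBBBADCDCBBCBBCBBBADCDCBBCBBCBBBA ⇒ DBA·CBB·BA·DCD·CBB·CBB·CBB·BA·DBA·DCD·DBA·DCD·CBB·CBB·DCD·CBB·CBB·DCD·CBB·CBB·CBB·BA·DBA·CBB·BA·DCD·CBB·CBB·CBB·BA·DBA·DCD·DBA·DCD·CBB·CBB·DCD·CBB·CBB·DCD·CBB·CBB·CBB·BA·DBA·DCD·DBA·DCD·CBB·CBB·DCD·CBB·CBB·DCD·CBB·CBB·CBB·BA·DBA·DCD·DBA·DCD·CBB·CBB·DCD·CBB·CBB·DCD·CBB·CBB·CBB·BA
    A ↦ BA
    B ↦ CBB
    C ↦ DCD
    D ↦ DBA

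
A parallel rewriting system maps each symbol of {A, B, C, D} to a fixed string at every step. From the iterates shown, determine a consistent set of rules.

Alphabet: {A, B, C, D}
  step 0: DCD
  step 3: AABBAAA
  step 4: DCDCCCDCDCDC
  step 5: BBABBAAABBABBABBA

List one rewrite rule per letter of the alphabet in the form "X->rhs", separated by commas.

  step 4 ⇒ step 5: DCDCCCDCDCDC ⇒ BB·A·BB·A·A·A·BB·A·BB·A·BB·A
    C ↦ A
    D ↦ BB
  step 3 ⇒ step 4: AABBAAA ⇒ DC·DC·C·C·DC·DC·DC
    A ↦ DC
  step 3 ⇒ step 4: AABBAAA ⇒ DC·DC·C·C·DC·DC·DC
    B ↦ C

A->DC, B->C, C->A, D->BB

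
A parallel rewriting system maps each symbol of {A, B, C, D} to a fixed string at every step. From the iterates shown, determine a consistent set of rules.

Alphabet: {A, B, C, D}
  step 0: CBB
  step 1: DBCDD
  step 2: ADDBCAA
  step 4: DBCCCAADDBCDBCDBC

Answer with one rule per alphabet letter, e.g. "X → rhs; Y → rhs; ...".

  step 1 ⇒ step 2: DBCDD ⇒ A·D·DBC·A·A
    B ↦ D
    C ↦ DBC
    D ↦ A
    A ↦ C  (constrained at step 2)

A->C, B->D, C->DBC, D->A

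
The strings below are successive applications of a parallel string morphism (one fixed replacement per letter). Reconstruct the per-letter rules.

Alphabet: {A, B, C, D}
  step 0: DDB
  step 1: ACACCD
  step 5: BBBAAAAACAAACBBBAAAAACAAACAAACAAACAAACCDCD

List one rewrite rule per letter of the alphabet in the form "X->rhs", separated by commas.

A->B, B->CD, C->AA, D->AC

  step 0 ⇒ step 1: DDB ⇒ AC·AC·CD
    B ↦ CD
    D ↦ AC
    A ↦ B  (constrained at step 1)
    C ↦ AA  (constrained at step 1)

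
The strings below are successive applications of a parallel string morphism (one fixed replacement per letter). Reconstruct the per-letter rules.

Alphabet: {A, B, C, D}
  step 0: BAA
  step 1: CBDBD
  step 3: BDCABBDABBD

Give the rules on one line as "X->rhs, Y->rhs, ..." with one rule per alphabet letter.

  step 0 ⇒ step 1: BAA ⇒ C·BD·BD
    A ↦ BD
    B ↦ C
    C ↦ AB  (constrained at step 1)
    D ↦ A  (constrained at step 1)

A->BD, B->C, C->AB, D->A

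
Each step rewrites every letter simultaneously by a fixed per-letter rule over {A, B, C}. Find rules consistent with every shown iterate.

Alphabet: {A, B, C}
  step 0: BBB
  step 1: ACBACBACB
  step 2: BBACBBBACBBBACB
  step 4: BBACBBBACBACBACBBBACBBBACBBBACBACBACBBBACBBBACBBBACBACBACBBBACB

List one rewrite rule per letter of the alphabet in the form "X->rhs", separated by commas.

  step 1 ⇒ step 2: ACBACBACB ⇒ B·B·ACB·B·B·ACB·B·B·ACB
    A ↦ B
    B ↦ ACB
    C ↦ B

A->B, B->ACB, C->B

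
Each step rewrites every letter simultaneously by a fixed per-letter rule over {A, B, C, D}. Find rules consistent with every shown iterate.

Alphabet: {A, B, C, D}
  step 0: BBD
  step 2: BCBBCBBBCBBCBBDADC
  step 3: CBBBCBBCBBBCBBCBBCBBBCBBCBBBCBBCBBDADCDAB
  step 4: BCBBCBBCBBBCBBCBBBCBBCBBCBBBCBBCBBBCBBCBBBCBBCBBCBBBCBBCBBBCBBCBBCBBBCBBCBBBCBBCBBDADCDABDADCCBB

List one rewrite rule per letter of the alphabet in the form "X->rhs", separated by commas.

  step 3 ⇒ step 4: CBBBCBBCBBBCBBCBBCBBBCBBCBBBCBBCBBDADCDAB ⇒ B·CBB·CBB·CBB·B·CBB·CBB·B·CBB·CBB·CBB·B·CBB·CBB·B·CBB·CBB·B·CBB·CBB·CBB·B·CBB·CBB·B·CBB·CBB·CBB·B·CBB·CBB·B·CBB·CBB·DA·DC·DA·B·DA·DC·CBB
    A ↦ DC
    B ↦ CBB
    C ↦ B
    D ↦ DA

A->DC, B->CBB, C->B, D->DA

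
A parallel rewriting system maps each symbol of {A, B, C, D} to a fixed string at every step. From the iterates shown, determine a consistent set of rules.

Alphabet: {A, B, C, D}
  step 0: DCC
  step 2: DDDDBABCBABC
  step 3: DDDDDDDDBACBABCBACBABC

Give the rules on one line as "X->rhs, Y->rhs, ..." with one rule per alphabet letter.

A->C, B->BA, C->BC, D->DD

  step 2 ⇒ step 3: DDDDBABCBABC ⇒ DD·DD·DD·DD·BA·C·BA·BC·BA·C·BA·BC
    A ↦ C
    B ↦ BA
    C ↦ BC
    D ↦ DD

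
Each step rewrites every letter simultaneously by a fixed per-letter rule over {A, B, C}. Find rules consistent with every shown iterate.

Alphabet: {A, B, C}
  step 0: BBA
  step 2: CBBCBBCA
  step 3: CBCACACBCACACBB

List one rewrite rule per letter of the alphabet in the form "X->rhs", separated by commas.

A->B, B->CA, C->CB

  step 2 ⇒ step 3: CBBCBBCA ⇒ CB·CA·CA·CB·CA·CA·CB·B
    A ↦ B
    B ↦ CA
    C ↦ CB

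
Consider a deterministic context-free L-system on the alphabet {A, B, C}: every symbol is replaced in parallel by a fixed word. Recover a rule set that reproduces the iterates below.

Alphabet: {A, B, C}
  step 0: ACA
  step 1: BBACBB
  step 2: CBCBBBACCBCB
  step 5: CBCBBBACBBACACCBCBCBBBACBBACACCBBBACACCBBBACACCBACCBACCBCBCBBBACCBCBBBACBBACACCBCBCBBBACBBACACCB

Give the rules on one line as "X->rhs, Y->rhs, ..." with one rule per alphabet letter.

A->BB, B->CB, C->AC

  step 1 ⇒ step 2: BBACBB ⇒ CB·CB·BB·AC·CB·CB
    A ↦ BB
    B ↦ CB
    C ↦ AC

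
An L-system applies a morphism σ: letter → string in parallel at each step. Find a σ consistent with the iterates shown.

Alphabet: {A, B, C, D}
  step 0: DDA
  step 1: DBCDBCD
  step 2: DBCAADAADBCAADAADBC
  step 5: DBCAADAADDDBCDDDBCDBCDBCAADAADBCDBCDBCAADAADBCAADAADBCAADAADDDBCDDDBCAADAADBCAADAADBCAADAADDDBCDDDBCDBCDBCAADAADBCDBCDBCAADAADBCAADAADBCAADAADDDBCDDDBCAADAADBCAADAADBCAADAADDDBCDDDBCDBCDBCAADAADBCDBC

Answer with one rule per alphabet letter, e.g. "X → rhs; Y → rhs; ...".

  step 1 ⇒ step 2: DBCDBCD ⇒ DBC·AAD·AA·DBC·AAD·AA·DBC
    B ↦ AAD
    C ↦ AA
    D ↦ DBC
  step 0 ⇒ step 1: DDA ⇒ DBC·DBC·D
    A ↦ D

A->D, B->AAD, C->AA, D->DBC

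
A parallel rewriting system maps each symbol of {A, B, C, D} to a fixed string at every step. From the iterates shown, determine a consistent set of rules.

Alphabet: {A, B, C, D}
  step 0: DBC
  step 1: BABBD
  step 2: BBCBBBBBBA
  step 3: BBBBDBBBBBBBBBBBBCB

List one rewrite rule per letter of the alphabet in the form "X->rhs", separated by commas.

A->CB, B->BB, C->D, D->BA

  step 2 ⇒ step 3: BBCBBBBBBA ⇒ BB·BB·D·BB·BB·BB·BB·BB·BB·CB
    A ↦ CB
    B ↦ BB
    C ↦ D
  step 0 ⇒ step 1: DBC ⇒ BA·BB·D
    D ↦ BA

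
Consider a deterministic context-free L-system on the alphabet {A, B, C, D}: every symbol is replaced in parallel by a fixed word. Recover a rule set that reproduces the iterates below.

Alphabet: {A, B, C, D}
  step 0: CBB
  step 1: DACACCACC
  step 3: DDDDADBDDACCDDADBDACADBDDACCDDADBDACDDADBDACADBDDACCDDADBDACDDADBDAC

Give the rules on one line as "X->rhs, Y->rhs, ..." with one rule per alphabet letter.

  step 0 ⇒ step 1: CBB ⇒ DAC·ACC·ACC
    B ↦ ACC
    C ↦ DAC
    A ↦ ADB  (constrained at step 1)
    D ↦ DD  (constrained at step 1)

A->ADB, B->ACC, C->DAC, D->DD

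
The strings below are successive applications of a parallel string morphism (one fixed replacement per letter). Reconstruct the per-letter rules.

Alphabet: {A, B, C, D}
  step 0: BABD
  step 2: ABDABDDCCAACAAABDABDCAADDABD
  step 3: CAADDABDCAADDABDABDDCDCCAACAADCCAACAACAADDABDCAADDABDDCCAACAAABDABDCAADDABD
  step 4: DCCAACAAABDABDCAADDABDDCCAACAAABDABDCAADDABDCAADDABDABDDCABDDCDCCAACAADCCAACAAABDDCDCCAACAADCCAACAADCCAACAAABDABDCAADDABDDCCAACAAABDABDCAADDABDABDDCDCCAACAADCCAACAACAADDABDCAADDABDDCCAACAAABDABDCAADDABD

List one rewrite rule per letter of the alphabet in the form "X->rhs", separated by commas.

A->CAA, B->DD, C->DC, D->ABD

  step 3 ⇒ step 4: CAADDABDCAADDABDABDDCDCCAACAADCCAACAACAADDABDCAADDABDDCCAACAAABDABDCAADDABD ⇒ DC·CAA·CAA·ABD·ABD·CAA·DD·ABD·DC·CAA·CAA·ABD·ABD·CAA·DD·ABD·CAA·DD·ABD·ABD·DC·ABD·DC·DC·CAA·CAA·DC·CAA·CAA·ABD·DC·DC·CAA·CAA·DC·CAA·CAA·DC·CAA·CAA·ABD·ABD·CAA·DD·ABD·DC·CAA·CAA·ABD·ABD·CAA·DD·ABD·ABD·DC·DC·CAA·CAA·DC·CAA·CAA·CAA·DD·ABD·CAA·DD·ABD·DC·CAA·CAA·ABD·ABD·CAA·DD·ABD
    A ↦ CAA
    B ↦ DD
    C ↦ DC
    D ↦ ABD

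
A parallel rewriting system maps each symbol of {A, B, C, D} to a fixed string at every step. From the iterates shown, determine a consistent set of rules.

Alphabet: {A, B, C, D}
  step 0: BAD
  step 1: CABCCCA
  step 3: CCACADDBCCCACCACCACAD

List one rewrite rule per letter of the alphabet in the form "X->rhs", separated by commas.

A->BC, B->CA, C->D, D->CCA

  step 0 ⇒ step 1: BAD ⇒ CA·BC·CCA
    A ↦ BC
    B ↦ CA
    D ↦ CCA
    C ↦ D  (constrained at step 1)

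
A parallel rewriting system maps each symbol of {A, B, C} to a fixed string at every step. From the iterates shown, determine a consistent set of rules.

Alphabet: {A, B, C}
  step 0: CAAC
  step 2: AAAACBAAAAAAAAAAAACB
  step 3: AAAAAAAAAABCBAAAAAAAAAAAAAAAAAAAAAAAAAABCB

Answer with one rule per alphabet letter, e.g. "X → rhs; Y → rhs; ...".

  step 2 ⇒ step 3: AAAACBAAAAAAAAAAAACB ⇒ AA·AA·AA·AA·AAB·CB·AA·AA·AA·AA·AA·AA·AA·AA·AA·AA·AA·AA·AAB·CB
    A ↦ AA
    B ↦ CB
    C ↦ AAB

A->AA, B->CB, C->AAB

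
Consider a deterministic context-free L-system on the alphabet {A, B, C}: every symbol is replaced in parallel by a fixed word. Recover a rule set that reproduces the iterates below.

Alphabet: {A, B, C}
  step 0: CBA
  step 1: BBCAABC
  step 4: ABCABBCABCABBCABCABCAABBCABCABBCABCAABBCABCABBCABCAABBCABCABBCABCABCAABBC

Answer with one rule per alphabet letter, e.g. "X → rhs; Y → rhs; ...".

  step 0 ⇒ step 1: CBA ⇒ BBC·A·ABC
    A ↦ ABC
    B ↦ A
    C ↦ BBC

A->ABC, B->A, C->BBC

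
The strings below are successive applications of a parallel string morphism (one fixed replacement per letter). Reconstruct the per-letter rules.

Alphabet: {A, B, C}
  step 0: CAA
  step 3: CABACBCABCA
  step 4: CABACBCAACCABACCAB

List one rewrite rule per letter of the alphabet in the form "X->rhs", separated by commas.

  step 3 ⇒ step 4: CABACBCABCA ⇒ CA·B·AC·B·CA·AC·CA·B·AC·CA·B
    A ↦ B
    B ↦ AC
    C ↦ CA

A->B, B->AC, C->CA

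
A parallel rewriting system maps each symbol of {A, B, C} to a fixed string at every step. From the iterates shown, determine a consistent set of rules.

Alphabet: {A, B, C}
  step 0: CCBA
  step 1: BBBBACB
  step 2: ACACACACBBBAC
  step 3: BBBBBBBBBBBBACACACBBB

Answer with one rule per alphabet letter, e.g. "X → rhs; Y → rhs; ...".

A->B, B->AC, C->BB

  step 2 ⇒ step 3: ACACACACBBBAC ⇒ B·BB·B·BB·B·BB·B·BB·AC·AC·AC·B·BB
    A ↦ B
    B ↦ AC
    C ↦ BB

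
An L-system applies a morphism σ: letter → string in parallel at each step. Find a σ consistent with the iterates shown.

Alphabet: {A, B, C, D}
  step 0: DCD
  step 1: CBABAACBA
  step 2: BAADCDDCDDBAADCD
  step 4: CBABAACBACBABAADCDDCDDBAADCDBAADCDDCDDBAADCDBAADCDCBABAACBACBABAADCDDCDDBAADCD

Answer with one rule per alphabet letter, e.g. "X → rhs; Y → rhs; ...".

  step 1 ⇒ step 2: CBABAACBA ⇒ BAA·DC·D·DC·D·D·BAA·DC·D
    A ↦ D
    B ↦ DC
    C ↦ BAA
  step 0 ⇒ step 1: DCD ⇒ CBA·BAA·CBA
    D ↦ CBA

A->D, B->DC, C->BAA, D->CBA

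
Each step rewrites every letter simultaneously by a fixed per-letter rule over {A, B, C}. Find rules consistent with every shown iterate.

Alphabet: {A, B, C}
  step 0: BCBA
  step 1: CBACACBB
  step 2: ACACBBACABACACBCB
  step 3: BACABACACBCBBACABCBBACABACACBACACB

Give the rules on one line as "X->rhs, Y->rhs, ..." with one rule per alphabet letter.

  step 2 ⇒ step 3: ACACBBACABACACBCB ⇒ B·ACA·B·ACA·CB·CB·B·ACA·B·CB·B·ACA·B·ACA·CB·ACA·CB
    A ↦ B
    B ↦ CB
    C ↦ ACA

A->B, B->CB, C->ACA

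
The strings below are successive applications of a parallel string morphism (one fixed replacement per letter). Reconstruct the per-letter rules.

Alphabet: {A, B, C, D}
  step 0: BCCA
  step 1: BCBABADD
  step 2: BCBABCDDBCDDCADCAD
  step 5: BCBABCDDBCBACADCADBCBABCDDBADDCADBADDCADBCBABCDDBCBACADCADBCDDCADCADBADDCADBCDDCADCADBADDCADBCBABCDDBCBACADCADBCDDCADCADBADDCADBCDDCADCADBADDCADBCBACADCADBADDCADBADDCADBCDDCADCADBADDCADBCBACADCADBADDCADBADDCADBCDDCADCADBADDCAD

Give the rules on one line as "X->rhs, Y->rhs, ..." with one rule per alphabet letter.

A->DD, B->BC, C->BA, D->CAD

  step 1 ⇒ step 2: BCBABADD ⇒ BC·BA·BC·DD·BC·DD·CAD·CAD
    A ↦ DD
    B ↦ BC
    C ↦ BA
    D ↦ CAD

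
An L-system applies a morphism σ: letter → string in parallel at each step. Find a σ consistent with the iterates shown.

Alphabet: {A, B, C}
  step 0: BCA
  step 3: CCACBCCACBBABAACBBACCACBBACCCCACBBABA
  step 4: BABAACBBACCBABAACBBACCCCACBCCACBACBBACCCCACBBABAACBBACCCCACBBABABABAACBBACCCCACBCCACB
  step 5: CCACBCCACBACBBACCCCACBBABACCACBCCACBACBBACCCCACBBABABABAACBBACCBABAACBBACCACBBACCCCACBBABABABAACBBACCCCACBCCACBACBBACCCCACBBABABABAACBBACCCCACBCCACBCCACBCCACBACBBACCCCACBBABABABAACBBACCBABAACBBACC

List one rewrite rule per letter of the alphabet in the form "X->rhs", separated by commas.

A->ACB, B->CC, C->BA

  step 4 ⇒ step 5: BABAACBBACCBABAACBBACCCCACBCCACBACBBACCCCACBBABAACBBACCCCACBBABABABAACBBACCCCACBCCACB ⇒ CC·ACB·CC·ACB·ACB·BA·CC·CC·ACB·BA·BA·CC·ACB·CC·ACB·ACB·BA·CC·CC·ACB·BA·BA·BA·BA·ACB·BA·CC·BA·BA·ACB·BA·CC·ACB·BA·CC·CC·ACB·BA·BA·BA·BA·ACB·BA·CC·CC·ACB·CC·ACB·ACB·BA·CC·CC·ACB·BA·BA·BA·BA·ACB·BA·CC·CC·ACB·CC·ACB·CC·ACB·CC·ACB·ACB·BA·CC·CC·ACB·BA·BA·BA·BA·ACB·BA·CC·BA·BA·ACB·BA·CC
    A ↦ ACB
    B ↦ CC
    C ↦ BA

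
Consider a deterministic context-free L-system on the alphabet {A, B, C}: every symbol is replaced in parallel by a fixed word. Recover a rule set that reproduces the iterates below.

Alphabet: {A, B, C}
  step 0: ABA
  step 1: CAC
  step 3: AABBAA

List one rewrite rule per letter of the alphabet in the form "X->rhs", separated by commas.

A->C, B->A, C->BB

  step 0 ⇒ step 1: ABA ⇒ C·A·C
    A ↦ C
    B ↦ A
    C ↦ BB  (constrained at step 1)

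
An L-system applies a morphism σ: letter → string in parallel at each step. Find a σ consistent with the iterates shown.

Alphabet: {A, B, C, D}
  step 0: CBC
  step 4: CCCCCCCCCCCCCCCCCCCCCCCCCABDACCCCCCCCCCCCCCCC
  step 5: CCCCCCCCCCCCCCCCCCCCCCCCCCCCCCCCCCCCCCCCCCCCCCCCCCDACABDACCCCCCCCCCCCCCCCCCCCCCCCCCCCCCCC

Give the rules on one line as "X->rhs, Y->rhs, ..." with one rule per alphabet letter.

A->DA, B->CA, C->CC, D->B

  step 4 ⇒ step 5: CCCCCCCCCCCCCCCCCCCCCCCCCABDACCCCCCCCCCCCCCCC ⇒ CC·CC·CC·CC·CC·CC·CC·CC·CC·CC·CC·CC·CC·CC·CC·CC·CC·CC·CC·CC·CC·CC·CC·CC·CC·DA·CA·B·DA·CC·CC·CC·CC·CC·CC·CC·CC·CC·CC·CC·CC·CC·CC·CC·CC
    A ↦ DA
    B ↦ CA
    C ↦ CC
    D ↦ B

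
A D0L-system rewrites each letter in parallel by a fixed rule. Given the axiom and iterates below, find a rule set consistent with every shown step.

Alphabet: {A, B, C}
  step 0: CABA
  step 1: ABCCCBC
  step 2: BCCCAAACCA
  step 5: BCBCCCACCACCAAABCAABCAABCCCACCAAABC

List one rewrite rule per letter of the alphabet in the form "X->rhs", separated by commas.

  step 1 ⇒ step 2: ABCCCBC ⇒ BC·CC·A·A·A·CC·A
    A ↦ BC
    B ↦ CC
    C ↦ A

A->BC, B->CC, C->A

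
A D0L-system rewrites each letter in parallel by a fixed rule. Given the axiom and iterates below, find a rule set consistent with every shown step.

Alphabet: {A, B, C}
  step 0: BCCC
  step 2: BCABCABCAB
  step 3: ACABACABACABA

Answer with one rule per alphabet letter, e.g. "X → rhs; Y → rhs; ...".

  step 2 ⇒ step 3: BCABCABCAB ⇒ A·CA·B·A·CA·B·A·CA·B·A
    A ↦ B
    B ↦ A
    C ↦ CA

A->B, B->A, C->CA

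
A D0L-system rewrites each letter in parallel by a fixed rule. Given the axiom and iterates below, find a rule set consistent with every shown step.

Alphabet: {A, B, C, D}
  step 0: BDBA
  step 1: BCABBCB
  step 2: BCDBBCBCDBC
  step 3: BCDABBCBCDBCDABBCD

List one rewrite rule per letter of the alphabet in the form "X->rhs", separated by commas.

A->B, B->BC, C->D, D->AB

  step 2 ⇒ step 3: BCDBBCBCDBC ⇒ BC·D·AB·BC·BC·D·BC·D·AB·BC·D
    B ↦ BC
    C ↦ D
    D ↦ AB
  step 0 ⇒ step 1: BDBA ⇒ BC·AB·BC·B
    A ↦ B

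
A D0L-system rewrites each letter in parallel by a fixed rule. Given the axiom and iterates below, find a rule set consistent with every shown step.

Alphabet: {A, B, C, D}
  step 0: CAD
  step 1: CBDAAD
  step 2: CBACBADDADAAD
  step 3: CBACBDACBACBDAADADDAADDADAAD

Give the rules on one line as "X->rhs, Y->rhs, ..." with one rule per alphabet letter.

  step 2 ⇒ step 3: CBACBADDADAAD ⇒ CB·ACB·DA·CB·ACB·DA·AD·AD·DA·AD·DA·DA·AD
    A ↦ DA
    B ↦ ACB
    C ↦ CB
    D ↦ AD

A->DA, B->ACB, C->CB, D->AD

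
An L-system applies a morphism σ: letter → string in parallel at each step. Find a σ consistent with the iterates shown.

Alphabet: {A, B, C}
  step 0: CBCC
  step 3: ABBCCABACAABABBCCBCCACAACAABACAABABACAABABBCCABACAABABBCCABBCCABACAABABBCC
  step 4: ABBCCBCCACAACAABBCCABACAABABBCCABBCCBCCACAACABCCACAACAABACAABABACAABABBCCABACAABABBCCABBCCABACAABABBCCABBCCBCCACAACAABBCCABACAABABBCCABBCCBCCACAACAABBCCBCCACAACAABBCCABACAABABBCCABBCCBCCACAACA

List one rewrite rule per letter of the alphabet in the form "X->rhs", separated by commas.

A->AB, B->BCC, C->ACA

  step 3 ⇒ step 4: ABBCCABACAABABBCCBCCACAACAABACAABABACAABABBCCABACAABABBCCABBCCABACAABABBCC ⇒ AB·BCC·BCC·ACA·ACA·AB·BCC·AB·ACA·AB·AB·BCC·AB·BCC·BCC·ACA·ACA·BCC·ACA·ACA·AB·ACA·AB·AB·ACA·AB·AB·BCC·AB·ACA·AB·AB·BCC·AB·BCC·AB·ACA·AB·AB·BCC·AB·BCC·BCC·ACA·ACA·AB·BCC·AB·ACA·AB·AB·BCC·AB·BCC·BCC·ACA·ACA·AB·BCC·BCC·ACA·ACA·AB·BCC·AB·ACA·AB·AB·BCC·AB·BCC·BCC·ACA·ACA
    A ↦ AB
    B ↦ BCC
    C ↦ ACA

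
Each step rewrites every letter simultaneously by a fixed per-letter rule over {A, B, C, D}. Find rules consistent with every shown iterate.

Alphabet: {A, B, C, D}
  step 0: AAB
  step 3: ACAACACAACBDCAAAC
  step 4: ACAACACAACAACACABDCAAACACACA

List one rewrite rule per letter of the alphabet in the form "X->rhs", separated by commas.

  step 3 ⇒ step 4: ACAACACAACBDCAAAC ⇒ AC·A·AC·AC·A·AC·A·AC·AC·A·BD·CA·A·AC·AC·AC·A
    A ↦ AC
    B ↦ BD
    C ↦ A
    D ↦ CA

A->AC, B->BD, C->A, D->CA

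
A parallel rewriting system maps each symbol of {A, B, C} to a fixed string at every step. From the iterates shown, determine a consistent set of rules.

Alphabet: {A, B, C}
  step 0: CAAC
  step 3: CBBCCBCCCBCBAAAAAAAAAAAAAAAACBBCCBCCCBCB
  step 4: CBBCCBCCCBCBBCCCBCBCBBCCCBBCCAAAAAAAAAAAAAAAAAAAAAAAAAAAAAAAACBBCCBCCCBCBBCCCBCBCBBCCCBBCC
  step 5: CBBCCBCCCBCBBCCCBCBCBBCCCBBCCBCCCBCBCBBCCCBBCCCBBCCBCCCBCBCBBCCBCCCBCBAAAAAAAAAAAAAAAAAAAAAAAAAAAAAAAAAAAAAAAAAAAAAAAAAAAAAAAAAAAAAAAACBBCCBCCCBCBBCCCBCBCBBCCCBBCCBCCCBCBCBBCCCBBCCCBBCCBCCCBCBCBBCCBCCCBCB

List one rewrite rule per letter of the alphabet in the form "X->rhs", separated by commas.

  step 4 ⇒ step 5: CBBCCBCCCBCBBCCCBCBCBBCCCBBCCAAAAAAAAAAAAAAAAAAAAAAAAAAAAAAAACBBCCBCCCBCBBCCCBCBCBBCCCBBCC ⇒ CB·BCC·BCC·CB·CB·BCC·CB·CB·CB·BCC·CB·BCC·BCC·CB·CB·CB·BCC·CB·BCC·CB·BCC·BCC·CB·CB·CB·BCC·BCC·CB·CB·AA·AA·AA·AA·AA·AA·AA·AA·AA·AA·AA·AA·AA·AA·AA·AA·AA·AA·AA·AA·AA·AA·AA·AA·AA·AA·AA·AA·AA·AA·AA·AA·CB·BCC·BCC·CB·CB·BCC·CB·CB·CB·BCC·CB·BCC·BCC·CB·CB·CB·BCC·CB·BCC·CB·BCC·BCC·CB·CB·CB·BCC·BCC·CB·CB
    A ↦ AA
    B ↦ BCC
    C ↦ CB

A->AA, B->BCC, C->CB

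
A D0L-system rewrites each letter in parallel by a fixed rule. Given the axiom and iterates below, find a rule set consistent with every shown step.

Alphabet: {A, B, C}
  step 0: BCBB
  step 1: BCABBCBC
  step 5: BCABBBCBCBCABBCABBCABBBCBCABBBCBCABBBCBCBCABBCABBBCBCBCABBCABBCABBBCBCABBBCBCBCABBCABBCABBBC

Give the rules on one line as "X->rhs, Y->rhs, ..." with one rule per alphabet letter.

A->B, B->BC, C->AB

  step 0 ⇒ step 1: BCBB ⇒ BC·AB·BC·BC
    B ↦ BC
    C ↦ AB
    A ↦ B  (constrained at step 1)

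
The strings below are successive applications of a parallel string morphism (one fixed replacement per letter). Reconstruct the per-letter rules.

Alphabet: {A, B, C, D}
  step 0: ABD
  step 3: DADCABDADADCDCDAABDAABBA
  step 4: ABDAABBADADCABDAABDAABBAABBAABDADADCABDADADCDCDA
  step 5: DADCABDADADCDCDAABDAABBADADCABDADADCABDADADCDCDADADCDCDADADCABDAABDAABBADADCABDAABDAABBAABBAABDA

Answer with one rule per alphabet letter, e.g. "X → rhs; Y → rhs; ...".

A->DA, B->DC, C->BA, D->AB

  step 4 ⇒ step 5: ABDAABBADADCABDAABDAABBAABBAABDADADCABDADADCDCDA ⇒ DA·DC·AB·DA·DA·DC·DC·DA·AB·DA·AB·BA·DA·DC·AB·DA·DA·DC·AB·DA·DA·DC·DC·DA·DA·DC·DC·DA·DA·DC·AB·DA·AB·DA·AB·BA·DA·DC·AB·DA·AB·DA·AB·BA·AB·BA·AB·DA
    A ↦ DA
    B ↦ DC
    C ↦ BA
    D ↦ AB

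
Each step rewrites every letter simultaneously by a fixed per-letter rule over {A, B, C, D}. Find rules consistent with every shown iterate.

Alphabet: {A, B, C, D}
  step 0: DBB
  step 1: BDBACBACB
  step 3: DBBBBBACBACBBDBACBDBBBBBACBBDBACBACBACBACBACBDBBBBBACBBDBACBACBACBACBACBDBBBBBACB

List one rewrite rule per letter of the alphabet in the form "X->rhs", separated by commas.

  step 0 ⇒ step 1: DBB ⇒ BDB·ACB·ACB
    B ↦ ACB
    D ↦ BDB
    A ↦ DBB  (constrained at step 1)
    C ↦ BBB  (constrained at step 1)

A->DBB, B->ACB, C->BBB, D->BDB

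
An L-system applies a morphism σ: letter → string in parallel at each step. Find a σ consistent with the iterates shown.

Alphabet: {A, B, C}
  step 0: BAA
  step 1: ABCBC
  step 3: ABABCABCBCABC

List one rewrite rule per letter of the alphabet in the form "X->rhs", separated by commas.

  step 0 ⇒ step 1: BAA ⇒ A·BC·BC
    A ↦ BC
    B ↦ A
    C ↦ BA  (constrained at step 1)

A->BC, B->A, C->BA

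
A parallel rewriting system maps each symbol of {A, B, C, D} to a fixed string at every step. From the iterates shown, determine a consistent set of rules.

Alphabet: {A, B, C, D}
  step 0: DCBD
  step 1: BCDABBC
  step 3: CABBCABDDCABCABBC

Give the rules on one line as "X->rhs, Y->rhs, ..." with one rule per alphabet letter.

A->C, B->AB, C->D, D->BC

  step 0 ⇒ step 1: DCBD ⇒ BC·D·AB·BC
    B ↦ AB
    C ↦ D
    D ↦ BC
    A ↦ C  (constrained at step 1)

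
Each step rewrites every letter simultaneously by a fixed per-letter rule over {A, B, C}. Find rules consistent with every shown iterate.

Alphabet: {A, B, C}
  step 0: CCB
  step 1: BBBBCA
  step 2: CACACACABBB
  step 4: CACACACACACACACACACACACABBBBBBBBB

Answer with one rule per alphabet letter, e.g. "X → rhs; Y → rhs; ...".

  step 1 ⇒ step 2: BBBBCA ⇒ CA·CA·CA·CA·BB·B
    A ↦ B
    B ↦ CA
    C ↦ BB

A->B, B->CA, C->BB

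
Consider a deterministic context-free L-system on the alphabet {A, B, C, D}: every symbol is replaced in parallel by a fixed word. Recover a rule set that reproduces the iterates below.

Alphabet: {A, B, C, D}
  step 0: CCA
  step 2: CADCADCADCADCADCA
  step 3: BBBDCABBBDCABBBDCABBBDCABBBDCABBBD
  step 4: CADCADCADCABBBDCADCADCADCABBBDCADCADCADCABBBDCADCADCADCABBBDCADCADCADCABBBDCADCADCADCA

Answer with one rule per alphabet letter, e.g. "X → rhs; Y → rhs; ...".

A->BD, B->CAD, C->BB, D->CA

  step 3 ⇒ step 4: BBBDCABBBDCABBBDCABBBDCABBBDCABBBD ⇒ CAD·CAD·CAD·CA·BB·BD·CAD·CAD·CAD·CA·BB·BD·CAD·CAD·CAD·CA·BB·BD·CAD·CAD·CAD·CA·BB·BD·CAD·CAD·CAD·CA·BB·BD·CAD·CAD·CAD·CA
    A ↦ BD
    B ↦ CAD
    C ↦ BB
    D ↦ CA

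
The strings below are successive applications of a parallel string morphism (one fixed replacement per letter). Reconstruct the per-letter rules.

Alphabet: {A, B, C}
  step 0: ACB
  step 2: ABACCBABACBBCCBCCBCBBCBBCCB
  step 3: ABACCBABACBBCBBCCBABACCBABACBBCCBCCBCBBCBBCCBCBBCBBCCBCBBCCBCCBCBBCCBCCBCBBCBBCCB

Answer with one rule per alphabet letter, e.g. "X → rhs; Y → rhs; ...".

A->ABA, B->CCB, C->CBB

  step 2 ⇒ step 3: ABACCBABACBBCCBCCBCBBCBBCCB ⇒ ABA·CCB·ABA·CBB·CBB·CCB·ABA·CCB·ABA·CBB·CCB·CCB·CBB·CBB·CCB·CBB·CBB·CCB·CBB·CCB·CCB·CBB·CCB·CCB·CBB·CBB·CCB
    A ↦ ABA
    B ↦ CCB
    C ↦ CBB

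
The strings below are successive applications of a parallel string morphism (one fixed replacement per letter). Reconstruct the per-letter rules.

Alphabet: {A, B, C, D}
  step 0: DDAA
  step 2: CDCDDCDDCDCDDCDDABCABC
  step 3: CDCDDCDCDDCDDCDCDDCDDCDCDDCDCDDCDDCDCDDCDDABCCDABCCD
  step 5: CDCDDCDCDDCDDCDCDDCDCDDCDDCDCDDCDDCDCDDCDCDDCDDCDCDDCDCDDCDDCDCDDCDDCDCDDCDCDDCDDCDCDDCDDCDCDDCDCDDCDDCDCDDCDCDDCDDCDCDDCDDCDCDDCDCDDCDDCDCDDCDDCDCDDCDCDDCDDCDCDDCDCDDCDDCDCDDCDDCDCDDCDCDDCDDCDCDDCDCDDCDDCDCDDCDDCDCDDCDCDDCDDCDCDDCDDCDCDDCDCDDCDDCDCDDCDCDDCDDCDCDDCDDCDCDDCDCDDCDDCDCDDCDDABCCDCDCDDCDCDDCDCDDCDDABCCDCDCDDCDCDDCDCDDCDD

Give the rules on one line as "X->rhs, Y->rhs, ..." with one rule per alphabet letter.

A->AB, B->C, C->CD, D->CDD

  step 2 ⇒ step 3: CDCDDCDDCDCDDCDDABCABC ⇒ CD·CDD·CD·CDD·CDD·CD·CDD·CDD·CD·CDD·CD·CDD·CDD·CD·CDD·CDD·AB·C·CD·AB·C·CD
    A ↦ AB
    B ↦ C
    C ↦ CD
    D ↦ CDD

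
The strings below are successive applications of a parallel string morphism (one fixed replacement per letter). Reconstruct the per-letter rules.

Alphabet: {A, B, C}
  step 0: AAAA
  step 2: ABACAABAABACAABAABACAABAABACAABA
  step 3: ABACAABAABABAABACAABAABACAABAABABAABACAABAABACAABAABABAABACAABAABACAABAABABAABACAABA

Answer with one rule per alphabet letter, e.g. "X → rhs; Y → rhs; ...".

  step 2 ⇒ step 3: ABACAABAABACAABAABACAABAABACAABA ⇒ ABA·CA·ABA·AB·ABA·ABA·CA·ABA·ABA·CA·ABA·AB·ABA·ABA·CA·ABA·ABA·CA·ABA·AB·ABA·ABA·CA·ABA·ABA·CA·ABA·AB·ABA·ABA·CA·ABA
    A ↦ ABA
    B ↦ CA
    C ↦ AB

A->ABA, B->CA, C->AB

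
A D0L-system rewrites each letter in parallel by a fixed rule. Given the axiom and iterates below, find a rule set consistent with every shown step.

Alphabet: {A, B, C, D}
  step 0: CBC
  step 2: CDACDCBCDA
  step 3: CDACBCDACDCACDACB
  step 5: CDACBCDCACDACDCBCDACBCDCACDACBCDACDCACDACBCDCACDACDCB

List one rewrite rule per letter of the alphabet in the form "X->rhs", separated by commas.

  step 2 ⇒ step 3: CDACDCBCDA ⇒ CD·A·CB·CD·A·CD·CA·CD·A·CB
    A ↦ CB
    B ↦ CA
    C ↦ CD
    D ↦ A

A->CB, B->CA, C->CD, D->A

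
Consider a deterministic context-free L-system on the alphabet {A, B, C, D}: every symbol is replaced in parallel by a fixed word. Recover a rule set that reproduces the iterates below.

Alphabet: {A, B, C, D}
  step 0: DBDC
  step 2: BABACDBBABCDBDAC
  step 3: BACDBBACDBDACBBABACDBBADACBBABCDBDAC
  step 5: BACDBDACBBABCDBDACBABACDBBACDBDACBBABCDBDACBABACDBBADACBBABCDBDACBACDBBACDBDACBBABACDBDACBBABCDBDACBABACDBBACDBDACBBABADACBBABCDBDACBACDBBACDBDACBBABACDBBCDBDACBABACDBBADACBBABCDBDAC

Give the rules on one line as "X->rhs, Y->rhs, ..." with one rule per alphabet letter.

A->CDB, B->BA, C->DAC, D->B

  step 2 ⇒ step 3: BABACDBBABCDBDAC ⇒ BA·CDB·BA·CDB·DAC·B·BA·BA·CDB·BA·DAC·B·BA·B·CDB·DAC
    A ↦ CDB
    B ↦ BA
    C ↦ DAC
    D ↦ B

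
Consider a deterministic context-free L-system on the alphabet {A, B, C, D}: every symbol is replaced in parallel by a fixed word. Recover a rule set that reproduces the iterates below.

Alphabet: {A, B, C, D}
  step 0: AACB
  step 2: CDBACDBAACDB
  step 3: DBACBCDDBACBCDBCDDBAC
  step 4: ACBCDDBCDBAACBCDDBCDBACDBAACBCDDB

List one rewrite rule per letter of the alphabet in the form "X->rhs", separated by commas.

A->BCD, B->C, C->DB, D->A

  step 3 ⇒ step 4: DBACBCDDBACBCDBCDDBAC ⇒ A·C·BCD·DB·C·DB·A·A·C·BCD·DB·C·DB·A·C·DB·A·A·C·BCD·DB
    A ↦ BCD
    B ↦ C
    C ↦ DB
    D ↦ A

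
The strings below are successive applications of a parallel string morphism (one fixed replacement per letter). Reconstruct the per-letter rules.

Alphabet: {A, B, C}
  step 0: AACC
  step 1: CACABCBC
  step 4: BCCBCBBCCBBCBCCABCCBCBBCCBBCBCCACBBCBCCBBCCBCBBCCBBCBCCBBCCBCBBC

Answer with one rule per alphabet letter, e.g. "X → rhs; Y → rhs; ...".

  step 0 ⇒ step 1: AACC ⇒ CA·CA·BC·BC
    A ↦ CA
    C ↦ BC
    B ↦ CB  (constrained at step 1)

A->CA, B->CB, C->BC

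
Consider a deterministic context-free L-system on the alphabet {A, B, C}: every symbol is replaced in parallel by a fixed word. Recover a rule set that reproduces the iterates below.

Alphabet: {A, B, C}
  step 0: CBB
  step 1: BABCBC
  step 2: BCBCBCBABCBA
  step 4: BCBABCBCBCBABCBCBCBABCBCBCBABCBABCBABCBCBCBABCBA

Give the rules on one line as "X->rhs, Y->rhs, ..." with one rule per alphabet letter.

  step 1 ⇒ step 2: BABCBC ⇒ BC·BC·BC·BA·BC·BA
    A ↦ BC
    B ↦ BC
    C ↦ BA

A->BC, B->BC, C->BA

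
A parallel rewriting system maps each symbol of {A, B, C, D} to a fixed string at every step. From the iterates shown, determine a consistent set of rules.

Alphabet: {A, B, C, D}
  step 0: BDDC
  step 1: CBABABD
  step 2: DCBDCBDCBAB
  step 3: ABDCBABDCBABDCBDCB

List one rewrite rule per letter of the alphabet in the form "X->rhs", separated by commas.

A->D, B->CB, C->D, D->AB

  step 2 ⇒ step 3: DCBDCBDCBAB ⇒ AB·D·CB·AB·D·CB·AB·D·CB·D·CB
    A ↦ D
    B ↦ CB
    C ↦ D
    D ↦ AB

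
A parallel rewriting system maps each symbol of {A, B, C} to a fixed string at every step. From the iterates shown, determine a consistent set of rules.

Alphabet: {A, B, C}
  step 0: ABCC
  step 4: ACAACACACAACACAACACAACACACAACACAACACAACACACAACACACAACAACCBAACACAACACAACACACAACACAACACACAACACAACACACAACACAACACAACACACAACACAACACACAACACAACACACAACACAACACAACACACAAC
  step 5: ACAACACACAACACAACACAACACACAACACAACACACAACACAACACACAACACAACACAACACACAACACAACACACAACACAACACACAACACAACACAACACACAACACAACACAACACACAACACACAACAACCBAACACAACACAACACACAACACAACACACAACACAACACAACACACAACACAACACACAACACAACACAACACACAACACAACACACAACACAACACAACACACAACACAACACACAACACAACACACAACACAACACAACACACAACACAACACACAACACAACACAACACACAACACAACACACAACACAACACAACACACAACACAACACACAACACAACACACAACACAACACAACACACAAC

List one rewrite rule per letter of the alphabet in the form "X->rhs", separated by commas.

A->AC, B->CBA, C->AAC

  step 4 ⇒ step 5: ACAACACACAACACAACACAACACACAACACAACACAACACACAACACACAACAACCBAACACAACACAACACACAACACAACACACAACACAACACACAACACAACACAACACACAACACAACACACAACACAACACACAACACAACACAACACACAAC ⇒ AC·AAC·AC·AC·AAC·AC·AAC·AC·AAC·AC·AC·AAC·AC·AAC·AC·AC·AAC·AC·AAC·AC·AC·AAC·AC·AAC·AC·AAC·AC·AC·AAC·AC·AAC·AC·AC·AAC·AC·AAC·AC·AC·AAC·AC·AAC·AC·AAC·AC·AC·AAC·AC·AAC·AC·AAC·AC·AC·AAC·AC·AC·AAC·AAC·CBA·AC·AC·AAC·AC·AAC·AC·AC·AAC·AC·AAC·AC·AC·AAC·AC·AAC·AC·AAC·AC·AC·AAC·AC·AAC·AC·AC·AAC·AC·AAC·AC·AAC·AC·AC·AAC·AC·AAC·AC·AC·AAC·AC·AAC·AC·AAC·AC·AC·AAC·AC·AAC·AC·AC·AAC·AC·AAC·AC·AC·AAC·AC·AAC·AC·AAC·AC·AC·AAC·AC·AAC·AC·AC·AAC·AC·AAC·AC·AAC·AC·AC·AAC·AC·AAC·AC·AC·AAC·AC·AAC·AC·AAC·AC·AC·AAC·AC·AAC·AC·AC·AAC·AC·AAC·AC·AC·AAC·AC·AAC·AC·AAC·AC·AC·AAC
    A ↦ AC
    B ↦ CBA
    C ↦ AAC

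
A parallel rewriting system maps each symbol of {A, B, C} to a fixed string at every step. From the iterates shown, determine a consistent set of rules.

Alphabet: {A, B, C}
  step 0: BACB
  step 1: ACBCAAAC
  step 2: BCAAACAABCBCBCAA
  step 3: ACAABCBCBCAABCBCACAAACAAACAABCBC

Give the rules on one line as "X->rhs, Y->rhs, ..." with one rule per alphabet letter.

A->BC, B->AC, C->AA

  step 2 ⇒ step 3: BCAAACAABCBCBCAA ⇒ AC·AA·BC·BC·BC·AA·BC·BC·AC·AA·AC·AA·AC·AA·BC·BC
    A ↦ BC
    B ↦ AC
    C ↦ AA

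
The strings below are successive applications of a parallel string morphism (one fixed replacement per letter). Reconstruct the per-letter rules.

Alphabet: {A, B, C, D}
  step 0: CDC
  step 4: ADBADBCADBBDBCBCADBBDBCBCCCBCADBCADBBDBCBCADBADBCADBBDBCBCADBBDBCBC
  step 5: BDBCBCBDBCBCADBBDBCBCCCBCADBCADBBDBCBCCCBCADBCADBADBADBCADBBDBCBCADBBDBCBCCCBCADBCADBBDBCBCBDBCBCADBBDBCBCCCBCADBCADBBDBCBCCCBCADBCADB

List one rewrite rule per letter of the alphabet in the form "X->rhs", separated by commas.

  step 4 ⇒ step 5: ADBADBCADBBDBCBCADBBDBCBCCCBCADBCADBBDBCBCADBADBCADBBDBCBCADBBDBCBC ⇒ BDB·CB·C·BDB·CB·C·ADB·BDB·CB·C·C·CB·C·ADB·C·ADB·BDB·CB·C·C·CB·C·ADB·C·ADB·ADB·ADB·C·ADB·BDB·CB·C·ADB·BDB·CB·C·C·CB·C·ADB·C·ADB·BDB·CB·C·BDB·CB·C·ADB·BDB·CB·C·C·CB·C·ADB·C·ADB·BDB·CB·C·C·CB·C·ADB·C·ADB
    A ↦ BDB
    B ↦ C
    C ↦ ADB
    D ↦ CB

A->BDB, B->C, C->ADB, D->CB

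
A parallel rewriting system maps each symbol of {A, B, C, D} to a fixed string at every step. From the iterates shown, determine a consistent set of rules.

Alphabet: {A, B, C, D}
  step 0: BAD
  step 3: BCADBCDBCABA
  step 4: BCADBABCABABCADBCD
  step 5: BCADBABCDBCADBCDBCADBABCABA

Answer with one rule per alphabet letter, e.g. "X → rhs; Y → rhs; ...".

  step 4 ⇒ step 5: BCADBABCABABCADBCD ⇒ BC·A·D·BA·BC·D·BC·A·D·BC·D·BC·A·D·BA·BC·A·BA
    A ↦ D
    B ↦ BC
    C ↦ A
    D ↦ BA

A->D, B->BC, C->A, D->BA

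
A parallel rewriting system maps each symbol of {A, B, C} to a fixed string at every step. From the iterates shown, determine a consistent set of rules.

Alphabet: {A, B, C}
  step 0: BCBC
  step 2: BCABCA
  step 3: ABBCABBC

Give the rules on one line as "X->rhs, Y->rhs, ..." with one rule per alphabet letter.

A->BC, B->A, C->B

  step 2 ⇒ step 3: BCABCA ⇒ A·B·BC·A·B·BC
    A ↦ BC
    B ↦ A
    C ↦ B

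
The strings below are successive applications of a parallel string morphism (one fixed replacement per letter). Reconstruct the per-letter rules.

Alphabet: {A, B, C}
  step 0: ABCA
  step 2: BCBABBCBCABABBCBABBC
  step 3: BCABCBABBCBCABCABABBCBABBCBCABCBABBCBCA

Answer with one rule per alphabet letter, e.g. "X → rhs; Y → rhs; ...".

  step 2 ⇒ step 3: BCBABBCBCABABBCBABBC ⇒ BC·A·BC·BAB·BC·BC·A·BC·A·BAB·BC·BAB·BC·BC·A·BC·BAB·BC·BC·A
    A ↦ BAB
    B ↦ BC
    C ↦ A

A->BAB, B->BC, C->A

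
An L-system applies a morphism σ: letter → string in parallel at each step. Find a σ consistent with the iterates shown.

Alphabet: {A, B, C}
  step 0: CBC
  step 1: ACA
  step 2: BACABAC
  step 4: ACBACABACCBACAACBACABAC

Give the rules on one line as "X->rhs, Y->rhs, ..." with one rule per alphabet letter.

A->BAC, B->C, C->A

  step 1 ⇒ step 2: ACA ⇒ BAC·A·BAC
    A ↦ BAC
    C ↦ A
  step 0 ⇒ step 1: CBC ⇒ A·C·A
    B ↦ C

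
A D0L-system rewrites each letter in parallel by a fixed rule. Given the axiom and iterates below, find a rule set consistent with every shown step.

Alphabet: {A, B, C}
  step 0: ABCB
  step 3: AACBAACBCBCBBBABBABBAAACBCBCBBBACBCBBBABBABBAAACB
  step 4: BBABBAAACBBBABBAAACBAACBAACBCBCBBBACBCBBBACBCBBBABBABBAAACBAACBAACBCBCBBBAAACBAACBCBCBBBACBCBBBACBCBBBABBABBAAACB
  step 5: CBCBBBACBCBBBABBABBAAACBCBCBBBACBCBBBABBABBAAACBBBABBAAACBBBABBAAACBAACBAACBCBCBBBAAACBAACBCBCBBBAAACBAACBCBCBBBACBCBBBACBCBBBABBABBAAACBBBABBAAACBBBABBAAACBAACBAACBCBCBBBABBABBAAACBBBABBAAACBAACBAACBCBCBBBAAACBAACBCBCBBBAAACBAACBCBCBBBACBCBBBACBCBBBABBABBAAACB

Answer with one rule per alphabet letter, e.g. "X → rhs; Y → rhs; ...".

A->BBA, B->CB, C->AA

  step 4 ⇒ step 5: BBABBAAACBBBABBAAACBAACBAACBCBCBBBACBCBBBACBCBBBABBABBAAACBAACBAACBCBCBBBAAACBAACBCBCBBBACBCBBBACBCBBBABBABBAAACB ⇒ CB·CB·BBA·CB·CB·BBA·BBA·BBA·AA·CB·CB·CB·BBA·CB·CB·BBA·BBA·BBA·AA·CB·BBA·BBA·AA·CB·BBA·BBA·AA·CB·AA·CB·AA·CB·CB·CB·BBA·AA·CB·AA·CB·CB·CB·BBA·AA·CB·AA·CB·CB·CB·BBA·CB·CB·BBA·CB·CB·BBA·BBA·BBA·AA·CB·BBA·BBA·AA·CB·BBA·BBA·AA·CB·AA·CB·AA·CB·CB·CB·BBA·BBA·BBA·AA·CB·BBA·BBA·AA·CB·AA·CB·AA·CB·CB·CB·BBA·AA·CB·AA·CB·CB·CB·BBA·AA·CB·AA·CB·CB·CB·BBA·CB·CB·BBA·CB·CB·BBA·BBA·BBA·AA·CB
    A ↦ BBA
    B ↦ CB
    C ↦ AA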